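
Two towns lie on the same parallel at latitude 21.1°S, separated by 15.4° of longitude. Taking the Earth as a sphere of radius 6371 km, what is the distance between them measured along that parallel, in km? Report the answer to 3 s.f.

1600 km

Arc length along a parallel = R cos φ · Δλ (with Δλ in radians).
= 6371 × cos 21.1° × (15.4° × π/180) = 6371 × 0.9330 × 0.2688 ≈ 1600 km.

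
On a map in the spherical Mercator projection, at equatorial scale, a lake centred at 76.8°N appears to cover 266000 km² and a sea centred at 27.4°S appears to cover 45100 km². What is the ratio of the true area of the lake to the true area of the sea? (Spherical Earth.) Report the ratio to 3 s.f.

0.390

On Mercator the areal scale is sec²φ, so true area = apparent × cos²φ.
True area of lake: 266000 × cos²(76.8°) = 266000 × 0.05214 = 13870 km².
True area of sea: 45100 × cos²(27.4°) = 45100 × 0.7882 = 35550 km².
Ratio = 13870 / 35550 ≈ 0.390.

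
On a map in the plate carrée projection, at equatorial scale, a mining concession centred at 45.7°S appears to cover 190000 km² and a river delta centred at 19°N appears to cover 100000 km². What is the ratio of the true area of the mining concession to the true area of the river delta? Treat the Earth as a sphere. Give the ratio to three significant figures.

1.40

On the plate carrée, areal scale = h·k = 1 × sec φ, so true area = apparent × cos φ.
True area of mining concession: 190000 × cos(45.7°) = 190000 × 0.6984 = 132700 km².
True area of river delta: 100000 × cos(19°) = 100000 × 0.9455 = 94550 km².
Ratio = 132700 / 94550 ≈ 1.40.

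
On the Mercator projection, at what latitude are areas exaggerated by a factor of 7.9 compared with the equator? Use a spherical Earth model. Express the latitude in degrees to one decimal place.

69.2°

Mercator areal scale is sec²φ.
sec²φ = 7.9  ⇒  cos²φ = 0.1266  ⇒  cos φ = 0.3558.
φ = arccos(0.3558) ≈ 69.2°.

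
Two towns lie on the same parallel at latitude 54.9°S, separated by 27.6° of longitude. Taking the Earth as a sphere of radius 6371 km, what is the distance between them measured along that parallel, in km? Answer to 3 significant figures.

Arc length along a parallel = R cos φ · Δλ (with Δλ in radians).
= 6371 × cos 54.9° × (27.6° × π/180) = 6371 × 0.5750 × 0.4817 ≈ 1760 km.

1760 km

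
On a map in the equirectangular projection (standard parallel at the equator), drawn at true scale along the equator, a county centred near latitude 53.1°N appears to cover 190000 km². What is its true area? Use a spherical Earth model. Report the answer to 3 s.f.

114000 km²

Plate carrée maps x = Rλ, y = Rφ. The meridian scale is h = 1 and the parallel scale is k = 1/cos φ = sec φ.
Areal scale = h·k = 1 × sec φ; at 53.1°, h = 1.000, k = 1.666, so h·k = 1.666.
True area = apparent / (areal scale) = 190000 / 1.666 ≈ 114000 km².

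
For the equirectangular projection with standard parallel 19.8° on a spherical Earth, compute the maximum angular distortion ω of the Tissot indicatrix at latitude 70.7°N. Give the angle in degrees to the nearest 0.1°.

In the equirectangular projection with standard parallel φ₀ = 19.8° (x = Rλ cos φ₀, y = Rφ), meridians are true-scale (h = 1) and the parallel scale is k = cos φ₀ / cos φ.
At 70.7°: h = 1.000, k = 2.847; principal scales a = 2.847, b = 1.000.
sin(ω/2) = (a − b)/(a + b) = 1.847/3.847 = 0.4801, so ω = 2 arcsin(0.4801) ≈ 57.4°.

57.4°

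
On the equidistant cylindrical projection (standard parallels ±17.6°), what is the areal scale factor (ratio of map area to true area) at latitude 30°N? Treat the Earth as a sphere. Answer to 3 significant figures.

1.10

The equidistant cylindrical projection with φ₀ = 17.6° has h = 1 (meridians true) and k = cos φ₀ / cos φ along parallels.
Areal scale = h·k = 1 × cos φ₀ / cos φ; at 30°, h = 1.000, k = 1.101, so h·k = 1.101.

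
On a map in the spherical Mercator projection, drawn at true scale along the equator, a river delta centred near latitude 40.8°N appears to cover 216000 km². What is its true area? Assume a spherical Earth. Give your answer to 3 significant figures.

124000 km²

The Mercator projection is conformal; its linear scale factor is the same in every direction and equals sec φ = 1/cos φ.
Areal scale = k² = sec²φ = 1/cos²(40.8°) = 1/0.7570² = 1.745.
True area = apparent / (areal scale) = 216000 / 1.745 ≈ 124000 km².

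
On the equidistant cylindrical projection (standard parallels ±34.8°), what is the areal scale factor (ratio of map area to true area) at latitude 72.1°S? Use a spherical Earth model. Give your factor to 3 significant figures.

2.67

With standard parallel φ₀ = 34.8°, the equirectangular projection gives x = Rλ cos φ₀, y = Rφ, so h = 1 and k = cos 34.8° / cos φ.
Areal scale = h·k = 1 × cos φ₀ / cos φ; at 72.1°, h = 1.000, k = 2.672, so h·k = 2.672.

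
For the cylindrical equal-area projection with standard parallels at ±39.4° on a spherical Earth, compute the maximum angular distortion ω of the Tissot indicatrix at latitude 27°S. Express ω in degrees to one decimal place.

Cylindrical equal-area (φ₀ = 39.4°): h = cos φ / cos 39.4° along meridians, k = cos 39.4° / cos φ along parallels; h·k = 1.
At 27°: h = 1.153, k = 0.8673; principal scales a = 1.153, b = 0.8673.
sin(ω/2) = (a − b)/(a + b) = 0.2858/2.020 = 0.1415, so ω = 2 arcsin(0.1415) ≈ 16.3°.

16.3°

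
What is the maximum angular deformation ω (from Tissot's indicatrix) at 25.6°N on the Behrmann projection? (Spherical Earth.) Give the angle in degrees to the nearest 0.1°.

4.6°

The Behrmann projection is cylindrical equal-area with φ₀ = 30°. Cylindrical equal-area (φ₀ = 30°): h = cos φ / cos 30° along meridians, k = cos 30° / cos φ along parallels; h·k = 1.
At 25.6°: h = 1.041, k = 0.9603; principal scales a = 1.041, b = 0.9603.
sin(ω/2) = (a − b)/(a + b) = 0.08105/2.002 = 0.04049, so ω = 2 arcsin(0.04049) ≈ 4.6°.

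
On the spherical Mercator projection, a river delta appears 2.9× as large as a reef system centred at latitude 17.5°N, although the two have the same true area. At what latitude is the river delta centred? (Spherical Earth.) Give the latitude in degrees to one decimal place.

55.9°

For equal true areas on Mercator, apparent areas scale as sec²φ, so the ratio is cos²φ₂ / cos²φ₁.
cos²φ₂ / cos²φ₁ = 2.9  ⇒  cos φ₁ = cos 17.5° / √2.9 = 0.9537/1.703 = 0.5600.
φ₁ = arccos(0.5600) ≈ 55.9°.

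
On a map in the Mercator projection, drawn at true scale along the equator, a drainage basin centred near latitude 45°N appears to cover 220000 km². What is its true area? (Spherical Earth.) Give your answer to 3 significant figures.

Mercator is conformal, so the point scale is isotropic: h = k = sec φ = 1/cos φ.
Areal scale = k² = sec²φ = 1/cos²(45°) = 1/0.7071² = 2.000.
True area = apparent / (areal scale) = 220000 / 2.000 ≈ 110000 km².

110000 km²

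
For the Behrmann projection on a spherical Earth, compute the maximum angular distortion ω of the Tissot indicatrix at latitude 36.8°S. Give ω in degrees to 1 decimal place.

9.0°

Behrmann is a cylindrical equal-area projection with standard parallels at ±30°. For cylindrical equal-area with standard parallel φ₀, h = cos φ / cos φ₀ and k = cos φ₀ / cos φ, so h·k = 1.
At 36.8°: h = 0.9246, k = 1.082; principal scales a = 1.082, b = 0.9246.
sin(ω/2) = (a − b)/(a + b) = 0.1569/2.006 = 0.07823, so ω = 2 arcsin(0.07823) ≈ 9.0°.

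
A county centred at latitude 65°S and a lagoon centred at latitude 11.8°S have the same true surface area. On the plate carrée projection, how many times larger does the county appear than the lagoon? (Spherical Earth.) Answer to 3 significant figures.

2.32

For the equirectangular projection with φ₀ = 0 (plate carrée), h = 1 along meridians and k = sec φ along parallels.
Areal scale at 65°: h·k = 1.000 × 2.366 = 2.366.
Areal scale at 11.8°: h·k = 1.000 × 1.022 = 1.022.
Ratio = 2.366/1.022 ≈ 2.32.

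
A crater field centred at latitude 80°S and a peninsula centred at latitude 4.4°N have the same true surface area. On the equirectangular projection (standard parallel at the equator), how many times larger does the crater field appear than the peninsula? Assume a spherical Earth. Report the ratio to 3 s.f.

5.74

For the equirectangular projection with φ₀ = 0 (plate carrée), h = 1 along meridians and k = sec φ along parallels.
Areal scale at 80°: h·k = 1.000 × 5.759 = 5.759.
Areal scale at 4.4°: h·k = 1.000 × 1.003 = 1.003.
Ratio = 5.759/1.003 ≈ 5.74.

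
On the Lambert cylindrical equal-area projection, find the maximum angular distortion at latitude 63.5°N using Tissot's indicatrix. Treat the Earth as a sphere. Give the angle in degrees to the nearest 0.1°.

The Lambert cylindrical equal-area projection is the cylindrical equal-area projection with its standard parallel at the equator (φ₀ = 0). Cylindrical equal-area (φ₀ = 0°): h = cos φ / cos 0° along meridians, k = cos 0° / cos φ along parallels; h·k = 1.
At 63.5°: h = 0.4462, k = 2.241; principal scales a = 2.241, b = 0.4462.
sin(ω/2) = (a − b)/(a + b) = 1.795/2.687 = 0.6679, so ω = 2 arcsin(0.6679) ≈ 83.8°.

83.8°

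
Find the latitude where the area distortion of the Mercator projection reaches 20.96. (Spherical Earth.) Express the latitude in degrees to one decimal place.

Mercator areal scale is sec²φ.
sec²φ = 20.96  ⇒  cos²φ = 0.04771  ⇒  cos φ = 0.2184.
φ = arccos(0.2184) ≈ 77.4°.

77.4°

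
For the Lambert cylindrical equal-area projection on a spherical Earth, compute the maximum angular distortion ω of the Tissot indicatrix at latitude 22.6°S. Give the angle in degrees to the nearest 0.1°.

9.1°

The Lambert cylindrical equal-area projection is the cylindrical equal-area projection with its standard parallel at the equator (φ₀ = 0). A cylindrical equal-area projection with standard parallel φ₀ has meridian scale h = cos φ / cos φ₀ and parallel scale k = cos φ₀ / cos φ (so areas are preserved, h·k = 1).
At 22.6°: h = 0.9232, k = 1.083; principal scales a = 1.083, b = 0.9232.
sin(ω/2) = (a − b)/(a + b) = 0.1600/2.006 = 0.07973, so ω = 2 arcsin(0.07973) ≈ 9.1°.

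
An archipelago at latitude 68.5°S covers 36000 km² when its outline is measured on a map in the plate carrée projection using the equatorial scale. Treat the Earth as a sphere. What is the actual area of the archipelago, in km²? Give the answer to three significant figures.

13200 km²

For the equirectangular projection with φ₀ = 0 (plate carrée), h = 1 along meridians and k = sec φ along parallels.
Areal scale = h·k = 1 × sec φ; at 68.5°, h = 1.000, k = 2.729, so h·k = 2.729.
True area = apparent / (areal scale) = 36000 / 2.729 ≈ 13200 km².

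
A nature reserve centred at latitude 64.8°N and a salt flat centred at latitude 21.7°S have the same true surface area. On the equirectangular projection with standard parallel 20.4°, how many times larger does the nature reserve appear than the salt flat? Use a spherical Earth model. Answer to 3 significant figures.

2.18

In the equirectangular projection with standard parallel φ₀ = 20.4° (x = Rλ cos φ₀, y = Rφ), meridians are true-scale (h = 1) and the parallel scale is k = cos φ₀ / cos φ.
Areal scale at 64.8°: h·k = 1.000 × 2.201 = 2.201.
Areal scale at 21.7°: h·k = 1.000 × 1.009 = 1.009.
Ratio = 2.201/1.009 ≈ 2.18.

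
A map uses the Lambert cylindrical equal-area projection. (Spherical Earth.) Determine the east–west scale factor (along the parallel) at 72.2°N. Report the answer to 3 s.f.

3.27

The Lambert cylindrical equal-area projection is the cylindrical equal-area projection with its standard parallel at the equator (φ₀ = 0). Cylindrical equal-area (φ₀ = 0°): h = cos φ / cos 0° along meridians, k = cos 0° / cos φ along parallels; h·k = 1.
k = cos 0° / cos 72.2° = 1.000/0.3057 = 3.271.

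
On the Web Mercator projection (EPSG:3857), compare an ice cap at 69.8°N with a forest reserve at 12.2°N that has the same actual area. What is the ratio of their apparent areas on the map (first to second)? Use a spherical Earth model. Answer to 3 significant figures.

Mercator is conformal with k = sec φ, so areal scale = k² = sec²φ.
At 69.8°: sec²(69.8°) = 1/0.3453² = 8.387.
At 12.2°: sec²(12.2°) = 1/0.9774² = 1.047.
Ratio = 8.387/1.047 = cos²(12.2°)/cos²(69.8°) ≈ 8.01.

8.01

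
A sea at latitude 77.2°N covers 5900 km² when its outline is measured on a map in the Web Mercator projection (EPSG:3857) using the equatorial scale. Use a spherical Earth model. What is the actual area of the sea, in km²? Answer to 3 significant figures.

The Mercator projection is conformal; its linear scale factor is the same in every direction and equals sec φ = 1/cos φ.
Areal scale = k² = sec²φ = 1/cos²(77.2°) = 1/0.2215² = 20.37.
True area = apparent / (areal scale) = 5900 / 20.37 ≈ 290 km².

290 km²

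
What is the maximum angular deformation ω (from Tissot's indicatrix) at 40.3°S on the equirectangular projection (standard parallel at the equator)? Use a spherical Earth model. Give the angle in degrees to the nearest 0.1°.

Plate carrée maps x = Rλ, y = Rφ. The meridian scale is h = 1 and the parallel scale is k = 1/cos φ = sec φ.
At 40.3°: h = 1.000, k = 1.311; principal scales a = 1.311, b = 1.000.
sin(ω/2) = (a − b)/(a + b) = 0.3112/2.311 = 0.1346, so ω = 2 arcsin(0.1346) ≈ 15.5°.

15.5°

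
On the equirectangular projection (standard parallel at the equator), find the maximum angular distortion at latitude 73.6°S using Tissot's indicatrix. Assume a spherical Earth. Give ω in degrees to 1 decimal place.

68.1°

For the equirectangular projection with φ₀ = 0 (plate carrée), h = 1 along meridians and k = sec φ along parallels.
At 73.6°: h = 1.000, k = 3.542; principal scales a = 3.542, b = 1.000.
sin(ω/2) = (a − b)/(a + b) = 2.542/4.542 = 0.5596, so ω = 2 arcsin(0.5596) ≈ 68.1°.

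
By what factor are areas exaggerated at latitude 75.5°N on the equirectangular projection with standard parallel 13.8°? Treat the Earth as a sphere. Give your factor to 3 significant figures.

With standard parallel φ₀ = 13.8°, the equirectangular projection gives x = Rλ cos φ₀, y = Rφ, so h = 1 and k = cos 13.8° / cos φ.
Areal scale = h·k = 1 × cos φ₀ / cos φ; at 75.5°, h = 1.000, k = 3.879, so h·k = 3.879.

3.88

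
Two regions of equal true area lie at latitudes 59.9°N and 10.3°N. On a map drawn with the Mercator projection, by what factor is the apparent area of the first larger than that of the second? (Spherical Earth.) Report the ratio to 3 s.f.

3.85

On Mercator, area is exaggerated by sec²φ = 1/cos²φ.
At 59.9°: sec²(59.9°) = 1/0.5015² = 3.976.
At 10.3°: sec²(10.3°) = 1/0.9839² = 1.033.
Ratio = 3.976/1.033 = cos²(10.3°)/cos²(59.9°) ≈ 3.85.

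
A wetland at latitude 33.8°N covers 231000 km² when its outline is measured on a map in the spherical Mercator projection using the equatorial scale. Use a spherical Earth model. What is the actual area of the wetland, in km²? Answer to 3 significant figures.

160000 km²

The Mercator projection is conformal; its linear scale factor is the same in every direction and equals sec φ = 1/cos φ.
Areal scale = k² = sec²φ = 1/cos²(33.8°) = 1/0.8310² = 1.448.
True area = apparent / (areal scale) = 231000 / 1.448 ≈ 160000 km².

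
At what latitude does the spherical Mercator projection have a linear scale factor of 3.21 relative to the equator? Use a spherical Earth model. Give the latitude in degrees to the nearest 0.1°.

Mercator scale is k = sec φ = 1/cos φ.
1/cos φ = 3.21  ⇒  cos φ = 0.3115  ⇒  φ = arccos(0.3115) ≈ 71.8°.

71.8°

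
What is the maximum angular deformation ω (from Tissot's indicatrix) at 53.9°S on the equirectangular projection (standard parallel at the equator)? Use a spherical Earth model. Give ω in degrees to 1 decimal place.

30.0°

For the equirectangular projection with φ₀ = 0 (plate carrée), h = 1 along meridians and k = sec φ along parallels.
At 53.9°: h = 1.000, k = 1.697; principal scales a = 1.697, b = 1.000.
sin(ω/2) = (a − b)/(a + b) = 0.6972/2.697 = 0.2585, so ω = 2 arcsin(0.2585) ≈ 30.0°.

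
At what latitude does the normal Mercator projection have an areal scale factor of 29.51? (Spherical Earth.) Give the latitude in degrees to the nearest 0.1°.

Mercator areal scale is sec²φ.
sec²φ = 29.51  ⇒  cos²φ = 0.03389  ⇒  cos φ = 0.1841.
φ = arccos(0.1841) ≈ 79.4°.

79.4°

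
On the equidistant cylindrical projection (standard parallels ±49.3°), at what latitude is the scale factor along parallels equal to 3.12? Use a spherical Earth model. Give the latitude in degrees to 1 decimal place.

The equidistant cylindrical projection with φ₀ = 49.3° has h = 1 (meridians true) and k = cos φ₀ / cos φ along parallels.
k = cos φ₀ / cos φ = 3.12  ⇒  cos φ = cos 49.3° / 3.12 = 0.2090.
φ = arccos(0.2090) ≈ 77.9°.

77.9°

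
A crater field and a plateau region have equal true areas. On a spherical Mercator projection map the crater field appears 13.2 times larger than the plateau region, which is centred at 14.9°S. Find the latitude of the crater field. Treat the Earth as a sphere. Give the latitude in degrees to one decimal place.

On Mercator, (apparent₁)/(apparent₂) = sec²φ₁ / sec²φ₂ when true areas are equal.
cos²φ₂ / cos²φ₁ = 13.2  ⇒  cos φ₁ = cos 14.9° / √13.2 = 0.9664/3.633 = 0.2660.
φ₁ = arccos(0.2660) ≈ 74.6°.

74.6°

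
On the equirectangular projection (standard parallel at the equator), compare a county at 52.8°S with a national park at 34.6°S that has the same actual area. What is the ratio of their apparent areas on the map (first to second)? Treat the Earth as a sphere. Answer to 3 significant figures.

1.36

Plate carrée maps x = Rλ, y = Rφ. The meridian scale is h = 1 and the parallel scale is k = 1/cos φ = sec φ.
Areal scale at 52.8°: h·k = 1.000 × 1.654 = 1.654.
Areal scale at 34.6°: h·k = 1.000 × 1.215 = 1.215.
Ratio = 1.654/1.215 ≈ 1.36.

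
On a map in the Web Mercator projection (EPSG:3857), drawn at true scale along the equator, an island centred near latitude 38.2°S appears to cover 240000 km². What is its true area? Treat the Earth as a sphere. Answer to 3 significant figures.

148000 km²

Mercator is conformal, so the point scale is isotropic: h = k = sec φ = 1/cos φ.
Areal scale = k² = sec²φ = 1/cos²(38.2°) = 1/0.7859² = 1.619.
True area = apparent / (areal scale) = 240000 / 1.619 ≈ 148000 km².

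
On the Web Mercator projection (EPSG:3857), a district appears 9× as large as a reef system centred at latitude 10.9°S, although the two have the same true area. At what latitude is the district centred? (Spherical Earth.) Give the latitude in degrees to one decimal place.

70.9°

On Mercator, (apparent₁)/(apparent₂) = sec²φ₁ / sec²φ₂ when true areas are equal.
cos²φ₂ / cos²φ₁ = 9  ⇒  cos φ₁ = cos 10.9° / √9 = 0.9820/3.000 = 0.3273.
φ₁ = arccos(0.3273) ≈ 70.9°.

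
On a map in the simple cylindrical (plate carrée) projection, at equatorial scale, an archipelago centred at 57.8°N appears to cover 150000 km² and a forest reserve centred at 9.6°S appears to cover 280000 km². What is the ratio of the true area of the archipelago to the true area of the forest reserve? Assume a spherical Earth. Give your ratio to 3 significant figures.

0.290

On the plate carrée, areal scale = h·k = 1 × sec φ, so true area = apparent × cos φ.
True area of archipelago: 150000 × cos(57.8°) = 150000 × 0.5329 = 79930 km².
True area of forest reserve: 280000 × cos(9.6°) = 280000 × 0.9860 = 276100 km².
Ratio = 79930 / 276100 ≈ 0.290.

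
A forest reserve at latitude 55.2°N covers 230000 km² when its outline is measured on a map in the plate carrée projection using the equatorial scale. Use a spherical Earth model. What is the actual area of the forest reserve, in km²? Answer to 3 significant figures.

131000 km²

In the plate carrée (x = Rλ, y = Rφ), meridians are true-scale (h = 1) and parallels are stretched by k = sec φ.
Areal scale = h·k = 1 × sec φ; at 55.2°, h = 1.000, k = 1.752, so h·k = 1.752.
True area = apparent / (areal scale) = 230000 / 1.752 ≈ 131000 km².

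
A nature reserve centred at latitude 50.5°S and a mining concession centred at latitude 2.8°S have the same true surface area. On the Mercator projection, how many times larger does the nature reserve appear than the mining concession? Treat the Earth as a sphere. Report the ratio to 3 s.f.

2.47

Mercator is conformal with k = sec φ, so areal scale = k² = sec²φ.
At 50.5°: sec²(50.5°) = 1/0.6361² = 2.472.
At 2.8°: sec²(2.8°) = 1/0.9988² = 1.002.
Ratio = 2.472/1.002 = cos²(2.8°)/cos²(50.5°) ≈ 2.47.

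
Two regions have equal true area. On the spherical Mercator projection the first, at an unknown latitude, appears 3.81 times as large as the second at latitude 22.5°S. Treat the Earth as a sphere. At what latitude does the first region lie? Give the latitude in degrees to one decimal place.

61.8°

Mercator areal scale is sec²φ, so apparent-area ratio = sec²φ₁ / sec²φ₂ = cos²φ₂ / cos²φ₁.
cos²φ₂ / cos²φ₁ = 3.81  ⇒  cos φ₁ = cos 22.5° / √3.81 = 0.9239/1.952 = 0.4733.
φ₁ = arccos(0.4733) ≈ 61.8°.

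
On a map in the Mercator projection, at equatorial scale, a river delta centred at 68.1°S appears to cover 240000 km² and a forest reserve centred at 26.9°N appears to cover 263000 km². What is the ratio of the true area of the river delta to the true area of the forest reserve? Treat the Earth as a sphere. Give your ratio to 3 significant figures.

Mercator's areal exaggeration is sec²φ; hence true area = (apparent area) · cos²φ.
True area of river delta: 240000 × cos²(68.1°) = 240000 × 0.1391 = 33390 km².
True area of forest reserve: 263000 × cos²(26.9°) = 263000 × 0.7953 = 209200 km².
Ratio = 33390 / 209200 ≈ 0.160.

0.160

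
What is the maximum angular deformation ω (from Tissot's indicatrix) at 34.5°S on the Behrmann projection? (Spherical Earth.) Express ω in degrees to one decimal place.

5.7°

The Behrmann projection is cylindrical equal-area with φ₀ = 30°. A cylindrical equal-area projection with standard parallel φ₀ has meridian scale h = cos φ / cos φ₀ and parallel scale k = cos φ₀ / cos φ (so areas are preserved, h·k = 1).
At 34.5°: h = 0.9516, k = 1.051; principal scales a = 1.051, b = 0.9516.
sin(ω/2) = (a − b)/(a + b) = 0.09922/2.002 = 0.04955, so ω = 2 arcsin(0.04955) ≈ 5.7°.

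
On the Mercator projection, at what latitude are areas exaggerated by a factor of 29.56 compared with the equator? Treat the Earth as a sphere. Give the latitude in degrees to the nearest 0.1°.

Mercator areal scale is sec²φ.
sec²φ = 29.56  ⇒  cos²φ = 0.03383  ⇒  cos φ = 0.1839.
φ = arccos(0.1839) ≈ 79.4°.

79.4°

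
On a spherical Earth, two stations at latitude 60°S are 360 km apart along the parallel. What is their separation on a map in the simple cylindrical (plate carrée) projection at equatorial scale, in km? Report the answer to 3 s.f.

720 km

Plate carrée maps x = Rλ, y = Rφ. The meridian scale is h = 1 and the parallel scale is k = 1/cos φ = sec φ.
Along the parallel, k = sec 60° = 1/0.5000 = 2.000.
Map distance = 360 × 2.000 ≈ 720 km.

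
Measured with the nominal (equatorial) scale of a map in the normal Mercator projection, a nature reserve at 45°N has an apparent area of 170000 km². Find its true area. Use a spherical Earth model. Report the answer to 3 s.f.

85000 km²

For Mercator, h = k = sec φ (a conformal cylindrical projection has a single point scale, 1/cos φ).
Areal scale = k² = sec²φ = 1/cos²(45°) = 1/0.7071² = 2.000.
True area = apparent / (areal scale) = 170000 / 2.000 ≈ 85000 km².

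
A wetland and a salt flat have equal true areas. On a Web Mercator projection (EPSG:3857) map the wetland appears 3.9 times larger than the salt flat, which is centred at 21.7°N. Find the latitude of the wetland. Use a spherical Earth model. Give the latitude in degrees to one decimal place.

61.9°

For equal true areas on Mercator, apparent areas scale as sec²φ, so the ratio is cos²φ₂ / cos²φ₁.
cos²φ₂ / cos²φ₁ = 3.9  ⇒  cos φ₁ = cos 21.7° / √3.9 = 0.9291/1.975 = 0.4705.
φ₁ = arccos(0.4705) ≈ 61.9°.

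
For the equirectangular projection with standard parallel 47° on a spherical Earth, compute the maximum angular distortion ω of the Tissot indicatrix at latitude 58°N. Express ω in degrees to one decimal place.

The equidistant cylindrical projection with φ₀ = 47° has h = 1 (meridians true) and k = cos φ₀ / cos φ along parallels.
At 58°: h = 1.000, k = 1.287; principal scales a = 1.287, b = 1.000.
sin(ω/2) = (a − b)/(a + b) = 0.2870/2.287 = 0.1255, so ω = 2 arcsin(0.1255) ≈ 14.4°.

14.4°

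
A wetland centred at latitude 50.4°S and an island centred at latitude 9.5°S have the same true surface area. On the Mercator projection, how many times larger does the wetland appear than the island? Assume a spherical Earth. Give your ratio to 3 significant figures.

2.39

On Mercator, area is exaggerated by sec²φ = 1/cos²φ.
At 50.4°: sec²(50.4°) = 1/0.6374² = 2.461.
At 9.5°: sec²(9.5°) = 1/0.9863² = 1.028.
Ratio = 2.461/1.028 = cos²(9.5°)/cos²(50.4°) ≈ 2.39.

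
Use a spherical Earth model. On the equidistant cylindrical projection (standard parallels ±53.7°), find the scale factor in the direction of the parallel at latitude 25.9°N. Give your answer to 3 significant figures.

0.658

With standard parallel φ₀ = 53.7°, the equirectangular projection gives x = Rλ cos φ₀, y = Rφ, so h = 1 and k = cos 53.7° / cos φ.
k = cos 53.7° / cos 25.9° = 0.5920/0.8996 = 0.6581.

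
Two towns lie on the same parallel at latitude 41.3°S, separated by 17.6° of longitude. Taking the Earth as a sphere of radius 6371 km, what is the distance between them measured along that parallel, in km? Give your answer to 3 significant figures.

1470 km

Arc length along a parallel = R cos φ · Δλ (with Δλ in radians).
= 6371 × cos 41.3° × (17.6° × π/180) = 6371 × 0.7513 × 0.3072 ≈ 1470 km.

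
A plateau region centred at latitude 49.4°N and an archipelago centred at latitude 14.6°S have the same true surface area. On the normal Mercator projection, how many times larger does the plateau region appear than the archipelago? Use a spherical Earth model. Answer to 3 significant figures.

2.21

Mercator is conformal with k = sec φ, so areal scale = k² = sec²φ.
At 49.4°: sec²(49.4°) = 1/0.6508² = 2.361.
At 14.6°: sec²(14.6°) = 1/0.9677² = 1.068.
Ratio = 2.361/1.068 = cos²(14.6°)/cos²(49.4°) ≈ 2.21.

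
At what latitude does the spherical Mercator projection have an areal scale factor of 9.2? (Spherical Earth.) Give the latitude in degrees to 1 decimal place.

70.8°

Mercator areal scale is sec²φ.
sec²φ = 9.2  ⇒  cos²φ = 0.1087  ⇒  cos φ = 0.3297.
φ = arccos(0.3297) ≈ 70.8°.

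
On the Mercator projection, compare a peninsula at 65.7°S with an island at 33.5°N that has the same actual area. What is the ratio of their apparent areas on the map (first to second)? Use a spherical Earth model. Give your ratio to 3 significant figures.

4.11

On Mercator, area is exaggerated by sec²φ = 1/cos²φ.
At 65.7°: sec²(65.7°) = 1/0.4115² = 5.905.
At 33.5°: sec²(33.5°) = 1/0.8339² = 1.438.
Ratio = 5.905/1.438 = cos²(33.5°)/cos²(65.7°) ≈ 4.11.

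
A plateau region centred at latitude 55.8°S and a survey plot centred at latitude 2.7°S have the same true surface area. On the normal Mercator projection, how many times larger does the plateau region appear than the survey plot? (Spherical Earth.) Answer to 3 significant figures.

Mercator areal scale is sec²φ.
At 55.8°: sec²(55.8°) = 1/0.5621² = 3.165.
At 2.7°: sec²(2.7°) = 1/0.9989² = 1.002.
Ratio = 3.165/1.002 = cos²(2.7°)/cos²(55.8°) ≈ 3.16.

3.16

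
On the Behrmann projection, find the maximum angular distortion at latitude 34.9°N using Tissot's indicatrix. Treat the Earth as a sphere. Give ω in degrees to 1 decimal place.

6.2°

Behrmann is a cylindrical equal-area projection with standard parallels at ±30°. A cylindrical equal-area projection with standard parallel φ₀ has meridian scale h = cos φ / cos φ₀ and parallel scale k = cos φ₀ / cos φ (so areas are preserved, h·k = 1).
At 34.9°: h = 0.9470, k = 1.056; principal scales a = 1.056, b = 0.9470.
sin(ω/2) = (a − b)/(a + b) = 0.1089/2.003 = 0.05437, so ω = 2 arcsin(0.05437) ≈ 6.2°.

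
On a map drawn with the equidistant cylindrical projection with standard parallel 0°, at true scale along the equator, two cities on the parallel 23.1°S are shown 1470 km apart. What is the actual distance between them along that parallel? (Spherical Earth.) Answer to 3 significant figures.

1350 km

Plate carrée maps x = Rλ, y = Rφ. The meridian scale is h = 1 and the parallel scale is k = 1/cos φ = sec φ.
Along the parallel at 23.1°, map distances are exaggerated by k = sec 23.1° = 1.087.
True distance = 1470 / 1.087 = 1470 × cos 23.1° ≈ 1350 km.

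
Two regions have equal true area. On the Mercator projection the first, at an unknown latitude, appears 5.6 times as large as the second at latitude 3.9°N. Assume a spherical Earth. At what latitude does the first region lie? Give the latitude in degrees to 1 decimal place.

On Mercator, (apparent₁)/(apparent₂) = sec²φ₁ / sec²φ₂ when true areas are equal.
cos²φ₂ / cos²φ₁ = 5.6  ⇒  cos φ₁ = cos 3.9° / √5.6 = 0.9977/2.366 = 0.4216.
φ₁ = arccos(0.4216) ≈ 65.1°.

65.1°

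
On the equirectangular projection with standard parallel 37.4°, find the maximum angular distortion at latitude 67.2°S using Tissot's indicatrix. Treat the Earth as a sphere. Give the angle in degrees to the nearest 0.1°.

In the equirectangular projection with standard parallel φ₀ = 37.4° (x = Rλ cos φ₀, y = Rφ), meridians are true-scale (h = 1) and the parallel scale is k = cos φ₀ / cos φ.
At 67.2°: h = 1.000, k = 2.050; principal scales a = 2.050, b = 1.000.
sin(ω/2) = (a − b)/(a + b) = 1.050/3.050 = 0.3443, so ω = 2 arcsin(0.3443) ≈ 40.3°.

40.3°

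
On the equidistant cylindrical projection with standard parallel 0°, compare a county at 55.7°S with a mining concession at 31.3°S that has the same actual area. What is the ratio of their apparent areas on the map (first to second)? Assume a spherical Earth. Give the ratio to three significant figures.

1.52

For the equirectangular projection with φ₀ = 0 (plate carrée), h = 1 along meridians and k = sec φ along parallels.
Areal scale at 55.7°: h·k = 1.000 × 1.775 = 1.775.
Areal scale at 31.3°: h·k = 1.000 × 1.170 = 1.170.
Ratio = 1.775/1.170 ≈ 1.52.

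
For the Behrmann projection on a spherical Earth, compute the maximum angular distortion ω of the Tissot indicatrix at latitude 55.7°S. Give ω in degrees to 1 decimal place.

47.8°

The Behrmann projection is cylindrical equal-area with φ₀ = 30°. A cylindrical equal-area projection with standard parallel φ₀ has meridian scale h = cos φ / cos φ₀ and parallel scale k = cos φ₀ / cos φ (so areas are preserved, h·k = 1).
At 55.7°: h = 0.6507, k = 1.537; principal scales a = 1.537, b = 0.6507.
sin(ω/2) = (a − b)/(a + b) = 0.8861/2.188 = 0.4051, so ω = 2 arcsin(0.4051) ≈ 47.8°.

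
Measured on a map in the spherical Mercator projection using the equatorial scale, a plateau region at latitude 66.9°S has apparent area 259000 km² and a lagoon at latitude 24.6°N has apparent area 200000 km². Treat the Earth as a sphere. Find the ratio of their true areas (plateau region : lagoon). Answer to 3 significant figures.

0.241

On Mercator the areal scale is sec²φ, so true area = apparent × cos²φ.
True area of plateau region: 259000 × cos²(66.9°) = 259000 × 0.1539 = 39870 km².
True area of lagoon: 200000 × cos²(24.6°) = 200000 × 0.8267 = 165300 km².
Ratio = 39870 / 165300 ≈ 0.241.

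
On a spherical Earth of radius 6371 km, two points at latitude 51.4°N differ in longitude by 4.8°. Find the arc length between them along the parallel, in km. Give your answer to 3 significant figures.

Arc length along a parallel = R cos φ · Δλ (with Δλ in radians).
= 6371 × cos 51.4° × (4.8° × π/180) = 6371 × 0.6239 × 0.08378 ≈ 333 km.

333 km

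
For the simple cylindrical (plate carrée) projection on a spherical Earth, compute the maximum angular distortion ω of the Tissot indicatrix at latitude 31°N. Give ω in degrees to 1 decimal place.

8.8°

In the plate carrée (x = Rλ, y = Rφ), meridians are true-scale (h = 1) and parallels are stretched by k = sec φ.
At 31°: h = 1.000, k = 1.167; principal scales a = 1.167, b = 1.000.
sin(ω/2) = (a − b)/(a + b) = 0.1666/2.167 = 0.07691, so ω = 2 arcsin(0.07691) ≈ 8.8°.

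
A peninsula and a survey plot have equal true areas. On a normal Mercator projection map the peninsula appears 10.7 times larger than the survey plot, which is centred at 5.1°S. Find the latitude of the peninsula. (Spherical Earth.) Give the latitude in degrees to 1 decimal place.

72.3°

On Mercator, (apparent₁)/(apparent₂) = sec²φ₁ / sec²φ₂ when true areas are equal.
cos²φ₂ / cos²φ₁ = 10.7  ⇒  cos φ₁ = cos 5.1° / √10.7 = 0.9960/3.271 = 0.3045.
φ₁ = arccos(0.3045) ≈ 72.3°.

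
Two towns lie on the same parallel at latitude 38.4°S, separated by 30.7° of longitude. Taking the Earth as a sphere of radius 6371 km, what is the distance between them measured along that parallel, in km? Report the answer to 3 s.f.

Arc length along a parallel = R cos φ · Δλ (with Δλ in radians).
= 6371 × cos 38.4° × (30.7° × π/180) = 6371 × 0.7837 × 0.5358 ≈ 2680 km.

2680 km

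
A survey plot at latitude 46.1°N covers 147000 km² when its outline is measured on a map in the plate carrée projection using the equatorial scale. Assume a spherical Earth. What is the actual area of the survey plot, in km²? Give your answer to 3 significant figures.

Plate carrée maps x = Rλ, y = Rφ. The meridian scale is h = 1 and the parallel scale is k = 1/cos φ = sec φ.
Areal scale = h·k = 1 × sec φ; at 46.1°, h = 1.000, k = 1.442, so h·k = 1.442.
True area = apparent / (areal scale) = 147000 / 1.442 ≈ 102000 km².

102000 km²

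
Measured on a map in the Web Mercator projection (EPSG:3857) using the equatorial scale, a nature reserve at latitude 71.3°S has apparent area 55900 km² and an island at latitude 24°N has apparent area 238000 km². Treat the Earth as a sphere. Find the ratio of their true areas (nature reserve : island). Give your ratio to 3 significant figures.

Since Mercator area scale is 1/cos²φ, the true area equals the apparent area multiplied by cos²φ.
True area of nature reserve: 55900 × cos²(71.3°) = 55900 × 0.1028 = 5746 km².
True area of island: 238000 × cos²(24°) = 238000 × 0.8346 = 198600 km².
Ratio = 5746 / 198600 ≈ 0.0289.

0.0289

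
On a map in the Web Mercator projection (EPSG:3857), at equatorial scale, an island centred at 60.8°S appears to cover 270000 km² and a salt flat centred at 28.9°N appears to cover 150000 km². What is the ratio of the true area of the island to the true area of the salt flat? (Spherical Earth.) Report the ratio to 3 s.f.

0.559

Since Mercator area scale is 1/cos²φ, the true area equals the apparent area multiplied by cos²φ.
True area of island: 270000 × cos²(60.8°) = 270000 × 0.2380 = 64260 km².
True area of salt flat: 150000 × cos²(28.9°) = 150000 × 0.7664 = 115000 km².
Ratio = 64260 / 115000 ≈ 0.559.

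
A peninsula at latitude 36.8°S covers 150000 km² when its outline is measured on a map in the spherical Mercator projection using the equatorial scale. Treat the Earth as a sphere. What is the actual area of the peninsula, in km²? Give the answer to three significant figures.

The Mercator projection is conformal; its linear scale factor is the same in every direction and equals sec φ = 1/cos φ.
Areal scale = k² = sec²φ = 1/cos²(36.8°) = 1/0.8007² = 1.560.
True area = apparent / (areal scale) = 150000 / 1.560 ≈ 96200 km².

96200 km²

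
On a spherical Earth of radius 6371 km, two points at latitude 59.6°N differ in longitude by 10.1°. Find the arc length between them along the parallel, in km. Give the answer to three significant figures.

568 km

Arc length along a parallel = R cos φ · Δλ (with Δλ in radians).
= 6371 × cos 59.6° × (10.1° × π/180) = 6371 × 0.5060 × 0.1763 ≈ 568 km.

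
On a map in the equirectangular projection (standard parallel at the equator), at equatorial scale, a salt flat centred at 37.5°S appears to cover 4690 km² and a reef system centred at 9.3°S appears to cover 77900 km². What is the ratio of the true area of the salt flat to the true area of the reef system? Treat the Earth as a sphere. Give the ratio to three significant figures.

0.0484

On the plate carrée, areal scale = h·k = 1 × sec φ, so true area = apparent × cos φ.
True area of salt flat: 4690 × cos(37.5°) = 4690 × 0.7934 = 3721 km².
True area of reef system: 77900 × cos(9.3°) = 77900 × 0.9869 = 76880 km².
Ratio = 3721 / 76880 ≈ 0.0484.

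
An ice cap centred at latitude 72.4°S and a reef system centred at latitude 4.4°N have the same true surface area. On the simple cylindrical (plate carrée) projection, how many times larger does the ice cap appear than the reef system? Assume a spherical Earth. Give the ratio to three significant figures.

3.30

For the equirectangular projection with φ₀ = 0 (plate carrée), h = 1 along meridians and k = sec φ along parallels.
Areal scale at 72.4°: h·k = 1.000 × 3.307 = 3.307.
Areal scale at 4.4°: h·k = 1.000 × 1.003 = 1.003.
Ratio = 3.307/1.003 ≈ 3.30.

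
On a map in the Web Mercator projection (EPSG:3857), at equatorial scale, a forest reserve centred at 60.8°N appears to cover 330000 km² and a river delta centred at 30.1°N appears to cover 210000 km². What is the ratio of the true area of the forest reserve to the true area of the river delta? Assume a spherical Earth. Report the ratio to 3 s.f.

Mercator's areal exaggeration is sec²φ; hence true area = (apparent area) · cos²φ.
True area of forest reserve: 330000 × cos²(60.8°) = 330000 × 0.2380 = 78540 km².
True area of river delta: 210000 × cos²(30.1°) = 210000 × 0.7485 = 157200 km².
Ratio = 78540 / 157200 ≈ 0.500.

0.500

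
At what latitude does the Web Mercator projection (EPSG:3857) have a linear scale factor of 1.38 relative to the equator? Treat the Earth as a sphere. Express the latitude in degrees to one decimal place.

Mercator scale is k = sec φ = 1/cos φ.
1/cos φ = 1.38  ⇒  cos φ = 0.7246  ⇒  φ = arccos(0.7246) ≈ 43.6°.

43.6°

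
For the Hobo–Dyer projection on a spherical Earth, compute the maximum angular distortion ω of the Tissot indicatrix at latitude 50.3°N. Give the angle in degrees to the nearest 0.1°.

24.6°

The Hobo–Dyer projection is cylindrical equal-area with φ₀ = 37.5°. A cylindrical equal-area projection with standard parallel φ₀ has meridian scale h = cos φ / cos φ₀ and parallel scale k = cos φ₀ / cos φ (so areas are preserved, h·k = 1).
At 50.3°: h = 0.8051, k = 1.242; principal scales a = 1.242, b = 0.8051.
sin(ω/2) = (a − b)/(a + b) = 0.4369/2.047 = 0.2134, so ω = 2 arcsin(0.2134) ≈ 24.6°.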